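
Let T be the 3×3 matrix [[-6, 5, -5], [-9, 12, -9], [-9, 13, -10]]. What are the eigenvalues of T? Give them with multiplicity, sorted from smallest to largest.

Characteristic polynomial: p(μ) = μ^3 + 4μ^2 - 15μ - 18 = (μ - 3)(μ + 1)(μ + 6).
Roots (with multiplicity): -6, -1, 3.

-6, -1, 3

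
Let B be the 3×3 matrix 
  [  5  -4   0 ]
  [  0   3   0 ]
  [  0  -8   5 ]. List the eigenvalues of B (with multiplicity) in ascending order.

3, 5, 5

Characteristic polynomial: p(λ) = λ^3 - 13λ^2 + 55λ - 75 = (λ - 5)^2(λ - 3).
Roots (with multiplicity): 3, 5, 5.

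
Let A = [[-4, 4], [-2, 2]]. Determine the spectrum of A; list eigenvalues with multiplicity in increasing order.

Characteristic polynomial: p(λ) = λ^2 + 2λ = λ(λ + 2).
Roots (with multiplicity): -2, 0.

-2, 0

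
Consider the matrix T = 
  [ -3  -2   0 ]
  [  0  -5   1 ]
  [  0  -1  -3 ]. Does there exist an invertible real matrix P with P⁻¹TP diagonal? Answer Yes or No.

No

Characteristic polynomial: p(λ) = λ^3 + 11λ^2 + 40λ + 48 = (λ + 3)(λ + 4)^2.
λ = -4 has algebraic multiplicity 2; rank(T + 4I) = 2, so geometric multiplicity = 1.
Geometric multiplicity < algebraic multiplicity, so T is not diagonalizable.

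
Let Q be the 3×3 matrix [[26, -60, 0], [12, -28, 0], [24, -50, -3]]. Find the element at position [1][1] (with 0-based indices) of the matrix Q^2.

64

Characteristic polynomial: μ^3 + 5μ^2 - 2μ - 24 = (μ - 2)(μ + 3)(μ + 4), so the eigenvalues are -4, -3, 2.
μ=2: eigenvector (5, 2, 4).
μ=-4: eigenvector (2, 1, 2).
μ=-3: eigenvector (0, 0, 1).
P = [[5, 2, 0], [2, 1, 0], [4, 2, 1]], D = diag(2, -4, -3), P⁻¹ = [[1, -2, 0], [-2, 5, 0], [0, -2, 1]].
Q² = P·diag(4, 16, 9)·P⁻¹ = [[-44, 120, 0], [-24, 64, 0], [-48, 110, 9]].
The requested entry is 64.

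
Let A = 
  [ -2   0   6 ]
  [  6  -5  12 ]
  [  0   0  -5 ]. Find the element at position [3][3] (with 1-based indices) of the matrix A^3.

-125

Characteristic polynomial: t^3 + 12t^2 + 45t + 50 = (t + 2)(t + 5)^2, so the eigenvalues are -5, -5, -2.
t=-2: eigenvector (1, 2, 0).
t=-5: eigenvector (2, 3, -1).
t=-5: eigenvector (-2, -2, 1).
P = [[1, 2, -2], [2, 3, -2], [0, -1, 1]], D = diag(-2, -5, -5), P⁻¹ = [[1, 0, 2], [-2, 1, -2], [-2, 1, -1]].
A³ = P·diag(-8, -125, -125)·P⁻¹ = [[-8, 0, 234], [234, -125, 468], [0, 0, -125]].
The requested entry is -125.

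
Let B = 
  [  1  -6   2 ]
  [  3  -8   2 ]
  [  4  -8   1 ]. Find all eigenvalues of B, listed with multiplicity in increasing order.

-3, -2, -1

Characteristic polynomial: p(μ) = μ^3 + 6μ^2 + 11μ + 6 = (μ + 1)(μ + 2)(μ + 3).
Roots (with multiplicity): -3, -2, -1.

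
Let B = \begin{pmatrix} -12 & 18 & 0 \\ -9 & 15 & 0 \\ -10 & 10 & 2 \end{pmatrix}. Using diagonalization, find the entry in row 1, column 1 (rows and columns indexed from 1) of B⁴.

Characteristic polynomial: s^3 - 5s^2 - 12s + 36 = (s - 6)(s - 2)(s + 3), so the eigenvalues are -3, 2, 6.
s=6: eigenvector (1, 1, 0).
s=-3: eigenvector (-2, -1, -2).
s=2: eigenvector (0, 0, 1).
P = [[1, -2, 0], [1, -1, 0], [0, -2, 1]], D = diag(6, -3, 2), P⁻¹ = [[-1, 2, 0], [-1, 1, 0], [-2, 2, 1]].
B⁴ = P·diag(1296, 81, 16)·P⁻¹ = [[-1134, 2430, 0], [-1215, 2511, 0], [130, -130, 16]].
The requested entry is -1134.

-1134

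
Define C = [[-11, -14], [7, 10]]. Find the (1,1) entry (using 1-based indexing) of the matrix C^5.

-2291

Characteristic polynomial: μ^2 + μ - 12 = (μ - 3)(μ + 4), so the eigenvalues are -4, 3.
μ=3: eigenvector (1, -1).
μ=-4: eigenvector (2, -1).
P = [[1, 2], [-1, -1]], D = diag(3, -4), P⁻¹ = [[-1, -2], [1, 1]].
C⁵ = P·diag(243, -1024)·P⁻¹ = [[-2291, -2534], [1267, 1510]].
The requested entry is -2291.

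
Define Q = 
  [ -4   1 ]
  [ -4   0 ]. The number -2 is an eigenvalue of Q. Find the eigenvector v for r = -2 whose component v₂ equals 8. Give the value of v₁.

Q + 2I = [[-2, 1], [-4, 2]].
Solving (Q + 2I)v = 0 gives the eigenspace spanned by (4, 8).
With v₂ = 8, v = (4, 8), so v₁ = 4.

4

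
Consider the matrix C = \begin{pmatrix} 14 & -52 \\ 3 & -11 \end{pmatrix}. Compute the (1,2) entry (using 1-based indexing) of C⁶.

Characteristic polynomial: t^2 - 3t + 2 = (t - 2)(t - 1), so the eigenvalues are 1, 2.
t=2: eigenvector (13, 3).
t=1: eigenvector (4, 1).
P = [[13, 4], [3, 1]], D = diag(2, 1), P⁻¹ = [[1, -4], [-3, 13]].
C⁶ = P·diag(64, 1)·P⁻¹ = [[820, -3276], [189, -755]].
The requested entry is -3276.

-3276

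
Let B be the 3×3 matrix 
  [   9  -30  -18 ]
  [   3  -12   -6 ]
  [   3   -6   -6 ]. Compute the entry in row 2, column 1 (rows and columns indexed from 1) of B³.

189

Characteristic polynomial: r^3 + 9r^2 + 18r = r(r + 3)(r + 6), so the eigenvalues are -6, -3, 0.
r=-6: eigenvector (2, 1, 0).
r=-3: eigenvector (1, 1, -1).
r=0: eigenvector (2, 0, 1).
P = [[2, 1, 2], [1, 1, 0], [0, -1, 1]], D = diag(-6, -3, 0), P⁻¹ = [[-1, 3, 2], [1, -2, -2], [1, -2, -1]].
B³ = P·diag(-216, -27, 0)·P⁻¹ = [[405, -1242, -810], [189, -594, -378], [27, -54, -54]].
The requested entry is 189.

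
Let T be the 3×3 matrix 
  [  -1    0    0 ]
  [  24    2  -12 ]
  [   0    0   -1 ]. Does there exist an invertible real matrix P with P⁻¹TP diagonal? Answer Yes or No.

Characteristic polynomial: p(r) = r^3 - 3r - 2 = (r - 2)(r + 1)^2.
r = -1 has algebraic multiplicity 2; rank(T + 1I) = 1, so geometric multiplicity = 2.
Every eigenvalue has geometric = algebraic multiplicity, so T is diagonalizable.

Yes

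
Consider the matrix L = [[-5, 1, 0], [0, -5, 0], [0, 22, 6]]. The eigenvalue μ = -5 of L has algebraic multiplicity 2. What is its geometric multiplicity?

L + 5I = [[0, 1, 0], [0, 0, 0], [0, 22, 11]].
This matrix has rank 2, so its null space has dimension 3 − 2 = 1.

1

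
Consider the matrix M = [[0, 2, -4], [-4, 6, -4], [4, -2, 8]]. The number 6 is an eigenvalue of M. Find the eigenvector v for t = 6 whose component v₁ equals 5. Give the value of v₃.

M − 6I = [[-6, 2, -4], [-4, 0, -4], [4, -2, 2]].
Solving (M − 6I)v = 0 gives the eigenspace spanned by (5, 5, -5).
With v₁ = 5, v = (5, 5, -5), so v₃ = -5.

-5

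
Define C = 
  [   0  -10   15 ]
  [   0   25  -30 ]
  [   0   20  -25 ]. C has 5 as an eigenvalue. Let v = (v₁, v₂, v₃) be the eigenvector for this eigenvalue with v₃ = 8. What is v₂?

12

C − 5I = [[-5, -10, 15], [0, 20, -30], [0, 20, -30]].
Solving (C − 5I)v = 0 gives the eigenspace spanned by (0, 12, 8).
With v₃ = 8, v = (0, 12, 8), so v₂ = 12.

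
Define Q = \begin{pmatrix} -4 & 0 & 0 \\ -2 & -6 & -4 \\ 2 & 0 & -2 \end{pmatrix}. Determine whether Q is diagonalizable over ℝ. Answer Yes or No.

Characteristic polynomial: p(t) = t^3 + 12t^2 + 44t + 48 = (t + 2)(t + 4)(t + 6).
All 3 eigenvalues are distinct, so Q is diagonalizable.

Yes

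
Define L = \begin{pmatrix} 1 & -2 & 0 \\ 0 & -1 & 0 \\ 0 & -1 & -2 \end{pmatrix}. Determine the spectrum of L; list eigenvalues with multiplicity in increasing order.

-2, -1, 1

Characteristic polynomial: p(r) = r^3 + 2r^2 - r - 2 = (r - 1)(r + 1)(r + 2).
Roots (with multiplicity): -2, -1, 1.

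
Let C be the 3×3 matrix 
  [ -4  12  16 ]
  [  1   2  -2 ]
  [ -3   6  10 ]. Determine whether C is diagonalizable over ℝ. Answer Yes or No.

Characteristic polynomial: p(λ) = λ^3 - 8λ^2 + 20λ - 16 = (λ - 4)(λ - 2)^2.
λ = 2 has algebraic multiplicity 2; rank(C − 2I) = 2, so geometric multiplicity = 1.
Geometric multiplicity < algebraic multiplicity, so C is not diagonalizable.

No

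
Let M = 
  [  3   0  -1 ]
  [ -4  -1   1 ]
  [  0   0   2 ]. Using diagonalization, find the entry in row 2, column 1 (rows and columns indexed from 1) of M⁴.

-80

Characteristic polynomial: r^3 - 4r^2 + r + 6 = (r - 3)(r - 2)(r + 1), so the eigenvalues are -1, 2, 3.
r=-1: eigenvector (0, 1, 0).
r=3: eigenvector (-1, 1, 0).
r=2: eigenvector (1, -1, 1).
P = [[0, -1, 1], [1, 1, -1], [0, 0, 1]], D = diag(-1, 3, 2), P⁻¹ = [[1, 1, 0], [-1, 0, 1], [0, 0, 1]].
M⁴ = P·diag(1, 81, 16)·P⁻¹ = [[81, 0, -65], [-80, 1, 65], [0, 0, 16]].
The requested entry is -80.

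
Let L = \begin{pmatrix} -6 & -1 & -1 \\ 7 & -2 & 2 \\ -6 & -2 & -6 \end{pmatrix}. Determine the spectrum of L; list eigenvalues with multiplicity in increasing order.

-5, -5, -4

Characteristic polynomial: p(r) = r^3 + 14r^2 + 65r + 100 = (r + 4)(r + 5)^2.
Roots (with multiplicity): -5, -5, -4.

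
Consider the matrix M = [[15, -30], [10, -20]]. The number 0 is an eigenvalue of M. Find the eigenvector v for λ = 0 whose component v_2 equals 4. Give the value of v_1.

M = [[15, -30], [10, -20]].
Solving (M)v = 0 gives the eigenspace spanned by (8, 4).
With v_2 = 4, v = (8, 4), so v_1 = 8.

8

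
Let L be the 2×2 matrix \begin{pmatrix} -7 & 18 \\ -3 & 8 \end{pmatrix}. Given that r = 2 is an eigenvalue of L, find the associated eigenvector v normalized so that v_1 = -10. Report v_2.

-5

L − 2I = [[-9, 18], [-3, 6]].
Solving (L − 2I)v = 0 gives the eigenspace spanned by (-10, -5).
With v_1 = -10, v = (-10, -5), so v_2 = -5.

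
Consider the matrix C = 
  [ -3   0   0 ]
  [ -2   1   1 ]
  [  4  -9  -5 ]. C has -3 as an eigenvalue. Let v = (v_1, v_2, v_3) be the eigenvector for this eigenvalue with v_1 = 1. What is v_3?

C + 3I = [[0, 0, 0], [-2, 4, 1], [4, -9, -2]].
Solving (C + 3I)v = 0 gives the eigenspace spanned by (1, 0, 2).
With v_1 = 1, v = (1, 0, 2), so v_3 = 2.

2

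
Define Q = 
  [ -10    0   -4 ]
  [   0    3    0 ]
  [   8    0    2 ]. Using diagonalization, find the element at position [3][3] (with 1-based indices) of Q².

Characteristic polynomial: μ^3 + 5μ^2 - 12μ - 36 = (μ - 3)(μ + 2)(μ + 6), so the eigenvalues are -6, -2, 3.
μ=-6: eigenvector (-1, 0, 1).
μ=3: eigenvector (0, 1, 0).
μ=-2: eigenvector (-1, 0, 2).
P = [[-1, 0, -1], [0, 1, 0], [1, 0, 2]], D = diag(-6, 3, -2), P⁻¹ = [[-2, 0, -1], [0, 1, 0], [1, 0, 1]].
Q² = P·diag(36, 9, 4)·P⁻¹ = [[68, 0, 32], [0, 9, 0], [-64, 0, -28]].
The requested entry is -28.

-28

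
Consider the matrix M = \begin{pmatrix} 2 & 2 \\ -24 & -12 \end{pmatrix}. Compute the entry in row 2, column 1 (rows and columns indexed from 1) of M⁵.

-81024

Characteristic polynomial: μ^2 + 10μ + 24 = (μ + 4)(μ + 6), so the eigenvalues are -6, -4.
μ=-4: eigenvector (1, -3).
μ=-6: eigenvector (-1, 4).
P = [[1, -1], [-3, 4]], D = diag(-4, -6), P⁻¹ = [[4, 1], [3, 1]].
M⁵ = P·diag(-1024, -7776)·P⁻¹ = [[19232, 6752], [-81024, -28032]].
The requested entry is -81024.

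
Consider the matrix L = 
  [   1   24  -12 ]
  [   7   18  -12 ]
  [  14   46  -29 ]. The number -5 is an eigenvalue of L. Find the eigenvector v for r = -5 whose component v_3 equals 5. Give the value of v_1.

2

L + 5I = [[6, 24, -12], [7, 23, -12], [14, 46, -24]].
Solving (L + 5I)v = 0 gives the eigenspace spanned by (2, 2, 5).
With v_3 = 5, v = (2, 2, 5), so v_1 = 2.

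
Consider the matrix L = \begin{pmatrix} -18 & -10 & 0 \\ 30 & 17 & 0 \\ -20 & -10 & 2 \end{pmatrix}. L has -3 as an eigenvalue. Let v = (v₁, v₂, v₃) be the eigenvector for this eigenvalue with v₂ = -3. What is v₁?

L + 3I = [[-15, -10, 0], [30, 20, 0], [-20, -10, 5]].
Solving (L + 3I)v = 0 gives the eigenspace spanned by (2, -3, 2).
With v₂ = -3, v = (2, -3, 2), so v₁ = 2.

2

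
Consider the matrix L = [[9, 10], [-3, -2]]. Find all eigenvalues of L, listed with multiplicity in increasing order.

3, 4

Characteristic polynomial: p(t) = t^2 - 7t + 12 = (t - 4)(t - 3).
Roots (with multiplicity): 3, 4.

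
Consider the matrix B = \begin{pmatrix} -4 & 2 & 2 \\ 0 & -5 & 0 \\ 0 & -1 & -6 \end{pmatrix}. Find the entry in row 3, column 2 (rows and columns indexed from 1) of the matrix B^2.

Characteristic polynomial: r^3 + 15r^2 + 74r + 120 = (r + 4)(r + 5)(r + 6), so the eigenvalues are -6, -5, -4.
r=-4: eigenvector (1, 0, 0).
r=-5: eigenvector (0, 1, -1).
r=-6: eigenvector (-1, 0, 1).
P = [[1, 0, -1], [0, 1, 0], [0, -1, 1]], D = diag(-4, -5, -6), P⁻¹ = [[1, 1, 1], [0, 1, 0], [0, 1, 1]].
B² = P·diag(16, 25, 36)·P⁻¹ = [[16, -20, -20], [0, 25, 0], [0, 11, 36]].
The requested entry is 11.

11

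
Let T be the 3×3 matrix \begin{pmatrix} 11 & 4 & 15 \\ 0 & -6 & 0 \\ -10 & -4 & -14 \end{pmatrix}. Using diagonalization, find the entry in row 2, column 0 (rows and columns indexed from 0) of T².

30

Characteristic polynomial: λ^3 + 9λ^2 + 14λ - 24 = (λ - 1)(λ + 4)(λ + 6), so the eigenvalues are -6, -4, 1.
λ=-6: eigenvector (-2, 1, 2).
λ=1: eigenvector (3, 0, -2).
λ=-4: eigenvector (-1, 0, 1).
P = [[-2, 3, -1], [1, 0, 0], [2, -2, 1]], D = diag(-6, 1, -4), P⁻¹ = [[0, 1, 0], [1, 0, 1], [2, -2, 3]].
T² = P·diag(36, 1, 16)·P⁻¹ = [[-29, -40, -45], [0, 36, 0], [30, 40, 46]].
The requested entry is 30.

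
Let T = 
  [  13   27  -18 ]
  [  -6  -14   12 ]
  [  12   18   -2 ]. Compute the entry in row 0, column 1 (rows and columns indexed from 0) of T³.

Characteristic polynomial: s^3 + 3s^2 - 18s - 40 = (s - 4)(s + 2)(s + 5), so the eigenvalues are -5, -2, 4.
s=-5: eigenvector (3, -2, 0).
s=4: eigenvector (-1, 1, 1).
s=-2: eigenvector (-6, 4, 1).
P = [[3, -1, -6], [-2, 1, 4], [0, 1, 1]], D = diag(-5, 4, -2), P⁻¹ = [[-3, -5, 2], [2, 3, 0], [-2, -3, 1]].
T³ = P·diag(-125, 64, -8)·P⁻¹ = [[901, 1539, -702], [-558, -962, 468], [144, 216, -8]].
The requested entry is 1539.

1539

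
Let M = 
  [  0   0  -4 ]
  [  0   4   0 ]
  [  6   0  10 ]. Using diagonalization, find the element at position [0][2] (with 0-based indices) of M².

-40

Characteristic polynomial: r^3 - 14r^2 + 64r - 96 = (r - 6)(r - 4)^2, so the eigenvalues are 4, 4, 6.
r=4: eigenvector (1, 0, -1).
r=4: eigenvector (0, 1, 0).
r=6: eigenvector (-2, 0, 3).
P = [[1, 0, -2], [0, 1, 0], [-1, 0, 3]], D = diag(4, 4, 6), P⁻¹ = [[3, 0, 2], [0, 1, 0], [1, 0, 1]].
M² = P·diag(16, 16, 36)·P⁻¹ = [[-24, 0, -40], [0, 16, 0], [60, 0, 76]].
The requested entry is -40.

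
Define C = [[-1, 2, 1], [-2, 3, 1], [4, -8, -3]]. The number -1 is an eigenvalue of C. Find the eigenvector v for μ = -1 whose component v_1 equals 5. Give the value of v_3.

C + 1I = [[0, 2, 1], [-2, 4, 1], [4, -8, -2]].
Solving (C + 1I)v = 0 gives the eigenspace spanned by (5, 5, -10).
With v_1 = 5, v = (5, 5, -10), so v_3 = -10.

-10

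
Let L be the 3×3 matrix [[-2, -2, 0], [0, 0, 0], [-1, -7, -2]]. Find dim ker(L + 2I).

L + 2I = [[0, -2, 0], [0, 2, 0], [-1, -7, 0]].
This matrix has rank 2, so its null space has dimension 3 − 2 = 1.

1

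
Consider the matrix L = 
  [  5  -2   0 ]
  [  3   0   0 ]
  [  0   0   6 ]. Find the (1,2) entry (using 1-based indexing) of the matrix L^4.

-130

Characteristic polynomial: μ^3 - 11μ^2 + 36μ - 36 = (μ - 6)(μ - 3)(μ - 2), so the eigenvalues are 2, 3, 6.
μ=2: eigenvector (2, 3, 0).
μ=3: eigenvector (1, 1, 0).
μ=6: eigenvector (0, 0, 1).
P = [[2, 1, 0], [3, 1, 0], [0, 0, 1]], D = diag(2, 3, 6), P⁻¹ = [[-1, 1, 0], [3, -2, 0], [0, 0, 1]].
L⁴ = P·diag(16, 81, 1296)·P⁻¹ = [[211, -130, 0], [195, -114, 0], [0, 0, 1296]].
The requested entry is -130.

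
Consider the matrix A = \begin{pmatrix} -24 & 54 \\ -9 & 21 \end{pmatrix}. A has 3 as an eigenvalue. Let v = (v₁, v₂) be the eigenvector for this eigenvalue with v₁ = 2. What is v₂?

A − 3I = [[-27, 54], [-9, 18]].
Solving (A − 3I)v = 0 gives the eigenspace spanned by (2, 1).
With v₁ = 2, v = (2, 1), so v₂ = 1.

1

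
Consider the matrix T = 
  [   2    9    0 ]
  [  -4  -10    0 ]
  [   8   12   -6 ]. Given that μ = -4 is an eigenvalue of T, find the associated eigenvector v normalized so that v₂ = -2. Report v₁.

3

T + 4I = [[6, 9, 0], [-4, -6, 0], [8, 12, -2]].
Solving (T + 4I)v = 0 gives the eigenspace spanned by (3, -2, 0).
With v₂ = -2, v = (3, -2, 0), so v₁ = 3.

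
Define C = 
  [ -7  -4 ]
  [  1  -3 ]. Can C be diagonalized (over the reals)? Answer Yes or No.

Characteristic polynomial: p(λ) = λ^2 + 10λ + 25 = (λ + 5)^2.
λ = -5 has algebraic multiplicity 2; rank(C + 5I) = 1, so geometric multiplicity = 1.
Geometric multiplicity < algebraic multiplicity, so C is not diagonalizable.

No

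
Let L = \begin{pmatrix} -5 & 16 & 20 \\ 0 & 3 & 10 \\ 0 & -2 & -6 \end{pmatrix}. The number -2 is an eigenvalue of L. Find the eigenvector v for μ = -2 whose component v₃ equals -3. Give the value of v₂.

L + 2I = [[-3, 16, 20], [0, 5, 10], [0, -2, -4]].
Solving (L + 2I)v = 0 gives the eigenspace spanned by (12, 6, -3).
With v₃ = -3, v = (12, 6, -3), so v₂ = 6.

6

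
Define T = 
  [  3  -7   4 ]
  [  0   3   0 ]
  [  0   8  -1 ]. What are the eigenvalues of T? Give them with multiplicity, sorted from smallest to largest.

-1, 3, 3

Characteristic polynomial: p(μ) = μ^3 - 5μ^2 + 3μ + 9 = (μ - 3)^2(μ + 1).
Roots (with multiplicity): -1, 3, 3.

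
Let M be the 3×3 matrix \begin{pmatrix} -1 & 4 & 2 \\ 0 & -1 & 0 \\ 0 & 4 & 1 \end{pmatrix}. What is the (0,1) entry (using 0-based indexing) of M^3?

4

Characteristic polynomial: r^3 + r^2 - r - 1 = (r - 1)(r + 1)^2, so the eigenvalues are -1, -1, 1.
r=1: eigenvector (1, 0, 1).
r=-1: eigenvector (3, 1, -2).
r=-1: eigenvector (1, 0, 0).
P = [[1, 3, 1], [0, 1, 0], [1, -2, 0]], D = diag(1, -1, -1), P⁻¹ = [[0, 2, 1], [0, 1, 0], [1, -5, -1]].
M³ = P·diag(1, -1, -1)·P⁻¹ = [[-1, 4, 2], [0, -1, 0], [0, 4, 1]].
The requested entry is 4.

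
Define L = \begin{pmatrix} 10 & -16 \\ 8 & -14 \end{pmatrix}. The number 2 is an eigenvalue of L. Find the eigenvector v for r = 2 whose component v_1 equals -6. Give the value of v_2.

L − 2I = [[8, -16], [8, -16]].
Solving (L − 2I)v = 0 gives the eigenspace spanned by (-6, -3).
With v_1 = -6, v = (-6, -3), so v_2 = -3.

-3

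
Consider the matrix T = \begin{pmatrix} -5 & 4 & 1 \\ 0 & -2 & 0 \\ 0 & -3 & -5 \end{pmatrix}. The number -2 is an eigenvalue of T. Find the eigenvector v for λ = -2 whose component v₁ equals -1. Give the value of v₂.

-1

T + 2I = [[-3, 4, 1], [0, 0, 0], [0, -3, -3]].
Solving (T + 2I)v = 0 gives the eigenspace spanned by (-1, -1, 1).
With v₁ = -1, v = (-1, -1, 1), so v₂ = -1.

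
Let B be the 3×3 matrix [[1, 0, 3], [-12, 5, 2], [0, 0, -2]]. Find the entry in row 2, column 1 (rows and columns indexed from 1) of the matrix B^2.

-72

Characteristic polynomial: μ^3 - 4μ^2 - 7μ + 10 = (μ - 5)(μ - 1)(μ + 2), so the eigenvalues are -2, 1, 5.
μ=-2: eigenvector (-1, -2, 1).
μ=5: eigenvector (0, 1, 0).
μ=1: eigenvector (1, 3, 0).
P = [[-1, 0, 1], [-2, 1, 3], [1, 0, 0]], D = diag(-2, 5, 1), P⁻¹ = [[0, 0, 1], [-3, 1, -1], [1, 0, 1]].
B² = P·diag(4, 25, 1)·P⁻¹ = [[1, 0, -3], [-72, 25, -30], [0, 0, 4]].
The requested entry is -72.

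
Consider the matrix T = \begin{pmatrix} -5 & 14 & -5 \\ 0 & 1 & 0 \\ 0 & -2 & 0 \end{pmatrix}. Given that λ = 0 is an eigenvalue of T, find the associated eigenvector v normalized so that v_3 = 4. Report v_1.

T = [[-5, 14, -5], [0, 1, 0], [0, -2, 0]].
Solving (T)v = 0 gives the eigenspace spanned by (-4, 0, 4).
With v_3 = 4, v = (-4, 0, 4), so v_1 = -4.

-4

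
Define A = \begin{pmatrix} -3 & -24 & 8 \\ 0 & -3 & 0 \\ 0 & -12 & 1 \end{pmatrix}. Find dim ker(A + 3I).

A + 3I = [[0, -24, 8], [0, 0, 0], [0, -12, 4]].
This matrix has rank 1, so its null space has dimension 3 − 1 = 2.

2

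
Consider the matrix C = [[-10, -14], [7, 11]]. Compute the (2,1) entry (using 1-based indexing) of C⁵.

1267

Characteristic polynomial: t^2 - t - 12 = (t - 4)(t + 3), so the eigenvalues are -3, 4.
t=4: eigenvector (-1, 1).
t=-3: eigenvector (-2, 1).
P = [[-1, -2], [1, 1]], D = diag(4, -3), P⁻¹ = [[1, 2], [-1, -1]].
C⁵ = P·diag(1024, -243)·P⁻¹ = [[-1510, -2534], [1267, 2291]].
The requested entry is 1267.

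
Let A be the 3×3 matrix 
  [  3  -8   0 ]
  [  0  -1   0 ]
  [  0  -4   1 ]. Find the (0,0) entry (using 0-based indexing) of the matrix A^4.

Characteristic polynomial: λ^3 - 3λ^2 - λ + 3 = (λ - 3)(λ - 1)(λ + 1), so the eigenvalues are -1, 1, 3.
λ=3: eigenvector (1, 0, 0).
λ=-1: eigenvector (2, 1, 2).
λ=1: eigenvector (0, 0, 1).
P = [[1, 2, 0], [0, 1, 0], [0, 2, 1]], D = diag(3, -1, 1), P⁻¹ = [[1, -2, 0], [0, 1, 0], [0, -2, 1]].
A⁴ = P·diag(81, 1, 1)·P⁻¹ = [[81, -160, 0], [0, 1, 0], [0, 0, 1]].
The requested entry is 81.

81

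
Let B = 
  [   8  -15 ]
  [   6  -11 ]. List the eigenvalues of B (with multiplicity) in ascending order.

-2, -1

Characteristic polynomial: p(t) = t^2 + 3t + 2 = (t + 1)(t + 2).
Roots (with multiplicity): -2, -1.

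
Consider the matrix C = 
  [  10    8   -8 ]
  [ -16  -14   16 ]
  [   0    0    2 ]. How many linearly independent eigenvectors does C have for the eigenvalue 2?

C − 2I = [[8, 8, -8], [-16, -16, 16], [0, 0, 0]].
This matrix has rank 1, so its null space has dimension 3 − 1 = 2.

2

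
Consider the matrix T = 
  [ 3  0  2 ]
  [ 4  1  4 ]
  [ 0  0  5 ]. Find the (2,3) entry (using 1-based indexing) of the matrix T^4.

Characteristic polynomial: r^3 - 9r^2 + 23r - 15 = (r - 5)(r - 3)(r - 1), so the eigenvalues are 1, 3, 5.
r=5: eigenvector (1, 2, 1).
r=1: eigenvector (0, 1, 0).
r=3: eigenvector (1, 2, 0).
P = [[1, 0, 1], [2, 1, 2], [1, 0, 0]], D = diag(5, 1, 3), P⁻¹ = [[0, 0, 1], [-2, 1, 0], [1, 0, -1]].
T⁴ = P·diag(625, 1, 81)·P⁻¹ = [[81, 0, 544], [160, 1, 1088], [0, 0, 625]].
The requested entry is 1088.

1088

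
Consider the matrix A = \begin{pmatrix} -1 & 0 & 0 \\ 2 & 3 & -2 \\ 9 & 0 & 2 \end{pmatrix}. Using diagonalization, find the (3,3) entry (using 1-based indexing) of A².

4

Characteristic polynomial: μ^3 - 4μ^2 + μ + 6 = (μ - 3)(μ - 2)(μ + 1), so the eigenvalues are -1, 2, 3.
μ=3: eigenvector (0, 1, 0).
μ=-1: eigenvector (1, -2, -3).
μ=2: eigenvector (0, 2, 1).
P = [[0, 1, 0], [1, -2, 2], [0, -3, 1]], D = diag(3, -1, 2), P⁻¹ = [[-4, 1, -2], [1, 0, 0], [3, 0, 1]].
A² = P·diag(9, 1, 4)·P⁻¹ = [[1, 0, 0], [-14, 9, -10], [9, 0, 4]].
The requested entry is 4.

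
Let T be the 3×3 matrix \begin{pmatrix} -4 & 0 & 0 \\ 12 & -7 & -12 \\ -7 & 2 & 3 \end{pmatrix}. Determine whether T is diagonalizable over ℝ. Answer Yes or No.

Yes

Characteristic polynomial: p(r) = r^3 + 8r^2 + 19r + 12 = (r + 1)(r + 3)(r + 4).
All 3 eigenvalues are distinct, so T is diagonalizable.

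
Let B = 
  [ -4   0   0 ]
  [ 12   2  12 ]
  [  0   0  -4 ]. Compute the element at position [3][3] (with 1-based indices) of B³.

-64

Characteristic polynomial: μ^3 + 6μ^2 - 32 = (μ - 2)(μ + 4)^2, so the eigenvalues are -4, -4, 2.
μ=-4: eigenvector (-2, 2, 1).
μ=2: eigenvector (0, 1, 0).
μ=-4: eigenvector (1, -2, 0).
P = [[-2, 0, 1], [2, 1, -2], [1, 0, 0]], D = diag(-4, 2, -4), P⁻¹ = [[0, 0, 1], [2, 1, 2], [1, 0, 2]].
B³ = P·diag(-64, 8, -64)·P⁻¹ = [[-64, 0, 0], [144, 8, 144], [0, 0, -64]].
The requested entry is -64.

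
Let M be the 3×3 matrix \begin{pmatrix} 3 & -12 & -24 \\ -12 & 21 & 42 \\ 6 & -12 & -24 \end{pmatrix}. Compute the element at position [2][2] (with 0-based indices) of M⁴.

-648

Characteristic polynomial: λ^3 - 9λ = λ(λ - 3)(λ + 3), so the eigenvalues are -3, 0, 3.
λ=-3: eigenvector (2, 1, 0).
λ=3: eigenvector (1, -4, 2).
λ=0: eigenvector (0, -2, 1).
P = [[2, 1, 0], [1, -4, -2], [0, 2, 1]], D = diag(-3, 3, 0), P⁻¹ = [[0, 1, 2], [1, -2, -4], [-2, 4, 9]].
M⁴ = P·diag(81, 81, 0)·P⁻¹ = [[81, 0, 0], [-324, 729, 1458], [162, -324, -648]].
The requested entry is -648.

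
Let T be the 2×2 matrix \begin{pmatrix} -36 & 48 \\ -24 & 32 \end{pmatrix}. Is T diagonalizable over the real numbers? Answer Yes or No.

Yes

Characteristic polynomial: p(r) = r^2 + 4r = r(r + 4).
All 2 eigenvalues are distinct, so T is diagonalizable.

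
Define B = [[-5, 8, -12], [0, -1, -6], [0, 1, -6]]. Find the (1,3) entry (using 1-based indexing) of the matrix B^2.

84

Characteristic polynomial: μ^3 + 12μ^2 + 47μ + 60 = (μ + 3)(μ + 4)(μ + 5), so the eigenvalues are -5, -4, -3.
μ=-3: eigenvector (6, 3, 1).
μ=-4: eigenvector (-4, -2, -1).
μ=-5: eigenvector (1, 0, 0).
P = [[6, -4, 1], [3, -2, 0], [1, -1, 0]], D = diag(-3, -4, -5), P⁻¹ = [[0, 1, -2], [0, 1, -3], [1, -2, 0]].
B² = P·diag(9, 16, 25)·P⁻¹ = [[25, -60, 84], [0, -5, 42], [0, -7, 30]].
The requested entry is 84.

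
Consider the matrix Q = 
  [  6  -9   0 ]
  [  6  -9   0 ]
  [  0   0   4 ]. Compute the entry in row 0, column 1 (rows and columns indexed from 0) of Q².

Characteristic polynomial: λ^3 - λ^2 - 12λ = λ(λ - 4)(λ + 3), so the eigenvalues are -3, 0, 4.
λ=0: eigenvector (3, 2, 0).
λ=-3: eigenvector (1, 1, 0).
λ=4: eigenvector (0, 0, 1).
P = [[3, 1, 0], [2, 1, 0], [0, 0, 1]], D = diag(0, -3, 4), P⁻¹ = [[1, -1, 0], [-2, 3, 0], [0, 0, 1]].
Q² = P·diag(0, 9, 16)·P⁻¹ = [[-18, 27, 0], [-18, 27, 0], [0, 0, 16]].
The requested entry is 27.

27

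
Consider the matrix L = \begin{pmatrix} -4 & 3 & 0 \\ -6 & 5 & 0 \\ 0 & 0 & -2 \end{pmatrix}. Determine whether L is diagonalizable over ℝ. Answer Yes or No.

Yes

Characteristic polynomial: p(λ) = λ^3 + λ^2 - 4λ - 4 = (λ - 2)(λ + 1)(λ + 2).
All 3 eigenvalues are distinct, so L is diagonalizable.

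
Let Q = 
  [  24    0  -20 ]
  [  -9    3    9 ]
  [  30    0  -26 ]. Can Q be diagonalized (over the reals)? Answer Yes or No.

Characteristic polynomial: p(s) = s^3 - s^2 - 30s + 72 = (s - 4)(s - 3)(s + 6).
All 3 eigenvalues are distinct, so Q is diagonalizable.

Yes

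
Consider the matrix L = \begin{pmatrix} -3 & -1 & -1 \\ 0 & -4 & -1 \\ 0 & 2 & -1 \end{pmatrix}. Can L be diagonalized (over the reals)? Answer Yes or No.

Characteristic polynomial: p(r) = r^3 + 8r^2 + 21r + 18 = (r + 2)(r + 3)^2.
r = -3 has algebraic multiplicity 2; rank(L + 3I) = 1, so geometric multiplicity = 2.
Every eigenvalue has geometric = algebraic multiplicity, so L is diagonalizable.

Yes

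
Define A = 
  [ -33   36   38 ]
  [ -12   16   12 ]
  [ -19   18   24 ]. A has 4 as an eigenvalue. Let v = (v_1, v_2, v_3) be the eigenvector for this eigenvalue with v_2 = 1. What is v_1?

A − 4I = [[-37, 36, 38], [-12, 12, 12], [-19, 18, 20]].
Solving (A − 4I)v = 0 gives the eigenspace spanned by (2, 1, 1).
With v_2 = 1, v = (2, 1, 1), so v_1 = 2.

2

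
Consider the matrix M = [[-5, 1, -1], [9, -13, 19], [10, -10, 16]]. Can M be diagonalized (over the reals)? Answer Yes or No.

Characteristic polynomial: p(μ) = μ^3 + 2μ^2 - 32μ - 96 = (μ - 6)(μ + 4)^2.
μ = -4 has algebraic multiplicity 2; rank(M + 4I) = 2, so geometric multiplicity = 1.
Geometric multiplicity < algebraic multiplicity, so M is not diagonalizable.

No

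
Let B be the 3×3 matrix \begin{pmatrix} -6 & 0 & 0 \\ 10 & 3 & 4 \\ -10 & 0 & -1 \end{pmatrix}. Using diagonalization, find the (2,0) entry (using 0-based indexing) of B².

70

Characteristic polynomial: μ^3 + 4μ^2 - 15μ - 18 = (μ - 3)(μ + 1)(μ + 6), so the eigenvalues are -6, -1, 3.
μ=-1: eigenvector (0, -1, 1).
μ=3: eigenvector (0, 1, 0).
μ=-6: eigenvector (1, -2, 2).
P = [[0, 0, 1], [-1, 1, -2], [1, 0, 2]], D = diag(-1, 3, -6), P⁻¹ = [[-2, 0, 1], [0, 1, 1], [1, 0, 0]].
B² = P·diag(1, 9, 36)·P⁻¹ = [[36, 0, 0], [-70, 9, 8], [70, 0, 1]].
The requested entry is 70.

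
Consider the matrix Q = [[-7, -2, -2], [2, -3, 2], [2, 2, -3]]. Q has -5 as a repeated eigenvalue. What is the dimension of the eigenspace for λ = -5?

Q + 5I = [[-2, -2, -2], [2, 2, 2], [2, 2, 2]].
This matrix has rank 1, so its null space has dimension 3 − 1 = 2.

2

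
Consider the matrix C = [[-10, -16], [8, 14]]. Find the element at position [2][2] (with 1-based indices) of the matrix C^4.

Characteristic polynomial: t^2 - 4t - 12 = (t - 6)(t + 2), so the eigenvalues are -2, 6.
t=6: eigenvector (-1, 1).
t=-2: eigenvector (-2, 1).
P = [[-1, -2], [1, 1]], D = diag(6, -2), P⁻¹ = [[1, 2], [-1, -1]].
C⁴ = P·diag(1296, 16)·P⁻¹ = [[-1264, -2560], [1280, 2576]].
The requested entry is 2576.

2576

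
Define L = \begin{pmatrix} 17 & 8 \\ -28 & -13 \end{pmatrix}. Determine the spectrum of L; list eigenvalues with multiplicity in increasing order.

1, 3

Characteristic polynomial: p(t) = t^2 - 4t + 3 = (t - 3)(t - 1).
Roots (with multiplicity): 1, 3.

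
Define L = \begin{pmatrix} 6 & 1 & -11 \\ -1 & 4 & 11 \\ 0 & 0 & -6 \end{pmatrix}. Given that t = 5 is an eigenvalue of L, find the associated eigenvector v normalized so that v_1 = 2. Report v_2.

-2

L − 5I = [[1, 1, -11], [-1, -1, 11], [0, 0, -11]].
Solving (L − 5I)v = 0 gives the eigenspace spanned by (2, -2, 0).
With v_1 = 2, v = (2, -2, 0), so v_2 = -2.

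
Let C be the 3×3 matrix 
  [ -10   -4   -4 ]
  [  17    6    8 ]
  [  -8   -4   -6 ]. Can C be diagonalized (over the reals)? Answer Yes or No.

Characteristic polynomial: p(μ) = μ^3 + 10μ^2 + 32μ + 32 = (μ + 2)(μ + 4)^2.
μ = -4 has algebraic multiplicity 2; rank(C + 4I) = 2, so geometric multiplicity = 1.
Geometric multiplicity < algebraic multiplicity, so C is not diagonalizable.

No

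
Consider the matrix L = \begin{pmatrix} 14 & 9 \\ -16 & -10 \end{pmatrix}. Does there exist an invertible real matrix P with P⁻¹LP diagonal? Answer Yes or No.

No

Characteristic polynomial: p(μ) = μ^2 - 4μ + 4 = (μ - 2)^2.
μ = 2 has algebraic multiplicity 2; rank(L − 2I) = 1, so geometric multiplicity = 1.
Geometric multiplicity < algebraic multiplicity, so L is not diagonalizable.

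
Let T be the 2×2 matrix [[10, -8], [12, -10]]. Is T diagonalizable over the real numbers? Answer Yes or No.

Characteristic polynomial: p(μ) = μ^2 - 4 = (μ - 2)(μ + 2).
All 2 eigenvalues are distinct, so T is diagonalizable.

Yes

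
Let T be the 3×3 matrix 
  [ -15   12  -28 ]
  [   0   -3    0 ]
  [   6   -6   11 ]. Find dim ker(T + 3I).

2

T + 3I = [[-12, 12, -28], [0, 0, 0], [6, -6, 14]].
This matrix has rank 1, so its null space has dimension 3 − 1 = 2.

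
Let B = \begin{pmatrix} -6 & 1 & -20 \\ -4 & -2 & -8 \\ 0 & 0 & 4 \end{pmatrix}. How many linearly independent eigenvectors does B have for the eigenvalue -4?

B + 4I = [[-2, 1, -20], [-4, 2, -8], [0, 0, 8]].
This matrix has rank 2, so its null space has dimension 3 − 2 = 1.

1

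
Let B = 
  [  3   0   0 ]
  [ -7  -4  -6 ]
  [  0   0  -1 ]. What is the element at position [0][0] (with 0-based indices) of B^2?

9

Characteristic polynomial: λ^3 + 2λ^2 - 11λ - 12 = (λ - 3)(λ + 1)(λ + 4), so the eigenvalues are -4, -1, 3.
λ=-1: eigenvector (0, -2, 1).
λ=-4: eigenvector (0, 1, 0).
λ=3: eigenvector (1, -1, 0).
P = [[0, 0, 1], [-2, 1, -1], [1, 0, 0]], D = diag(-1, -4, 3), P⁻¹ = [[0, 0, 1], [1, 1, 2], [1, 0, 0]].
B² = P·diag(1, 16, 9)·P⁻¹ = [[9, 0, 0], [7, 16, 30], [0, 0, 1]].
The requested entry is 9.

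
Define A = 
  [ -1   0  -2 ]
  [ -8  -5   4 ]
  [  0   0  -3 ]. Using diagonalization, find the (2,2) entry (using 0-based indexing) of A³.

-27

Characteristic polynomial: s^3 + 9s^2 + 23s + 15 = (s + 1)(s + 3)(s + 5), so the eigenvalues are -5, -3, -1.
s=-1: eigenvector (1, -2, 0).
s=-5: eigenvector (0, 1, 0).
s=-3: eigenvector (1, -2, 1).
P = [[1, 0, 1], [-2, 1, -2], [0, 0, 1]], D = diag(-1, -5, -3), P⁻¹ = [[1, 0, -1], [2, 1, 0], [0, 0, 1]].
A³ = P·diag(-1, -125, -27)·P⁻¹ = [[-1, 0, -26], [-248, -125, 52], [0, 0, -27]].
The requested entry is -27.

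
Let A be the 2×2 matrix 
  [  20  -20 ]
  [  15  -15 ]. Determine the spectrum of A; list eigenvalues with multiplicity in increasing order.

0, 5

Characteristic polynomial: p(s) = s^2 - 5s = s(s - 5).
Roots (with multiplicity): 0, 5.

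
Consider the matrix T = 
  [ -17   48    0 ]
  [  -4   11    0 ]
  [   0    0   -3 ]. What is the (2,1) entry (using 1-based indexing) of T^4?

Characteristic polynomial: s^3 + 9s^2 + 23s + 15 = (s + 1)(s + 3)(s + 5), so the eigenvalues are -5, -3, -1.
s=-5: eigenvector (4, 1, 0).
s=-1: eigenvector (3, 1, 0).
s=-3: eigenvector (0, 0, 1).
P = [[4, 3, 0], [1, 1, 0], [0, 0, 1]], D = diag(-5, -1, -3), P⁻¹ = [[1, -3, 0], [-1, 4, 0], [0, 0, 1]].
T⁴ = P·diag(625, 1, 81)·P⁻¹ = [[2497, -7488, 0], [624, -1871, 0], [0, 0, 81]].
The requested entry is 624.

624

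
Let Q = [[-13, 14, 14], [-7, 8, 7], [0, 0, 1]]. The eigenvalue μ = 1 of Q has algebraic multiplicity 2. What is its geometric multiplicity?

Q − 1I = [[-14, 14, 14], [-7, 7, 7], [0, 0, 0]].
This matrix has rank 1, so its null space has dimension 3 − 1 = 2.

2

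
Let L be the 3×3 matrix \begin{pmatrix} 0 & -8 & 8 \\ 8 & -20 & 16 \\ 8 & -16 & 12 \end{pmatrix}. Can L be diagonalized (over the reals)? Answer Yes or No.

Characteristic polynomial: p(s) = s^3 + 8s^2 + 16s = s(s + 4)^2.
s = -4 has algebraic multiplicity 2; rank(L + 4I) = 1, so geometric multiplicity = 2.
Every eigenvalue has geometric = algebraic multiplicity, so L is diagonalizable.

Yes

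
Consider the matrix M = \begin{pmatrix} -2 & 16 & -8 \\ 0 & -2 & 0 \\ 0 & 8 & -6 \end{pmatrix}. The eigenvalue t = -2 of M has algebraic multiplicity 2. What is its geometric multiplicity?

2

M + 2I = [[0, 16, -8], [0, 0, 0], [0, 8, -4]].
This matrix has rank 1, so its null space has dimension 3 − 1 = 2.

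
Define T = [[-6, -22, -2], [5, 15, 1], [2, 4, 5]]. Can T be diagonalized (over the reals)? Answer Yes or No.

Characteristic polynomial: p(r) = r^3 - 14r^2 + 65r - 100 = (r - 5)^2(r - 4).
r = 5 has algebraic multiplicity 2; rank(T − 5I) = 2, so geometric multiplicity = 1.
Geometric multiplicity < algebraic multiplicity, so T is not diagonalizable.

No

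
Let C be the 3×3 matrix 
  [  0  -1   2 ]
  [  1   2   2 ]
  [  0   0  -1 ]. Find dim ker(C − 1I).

C − 1I = [[-1, -1, 2], [1, 1, 2], [0, 0, -2]].
This matrix has rank 2, so its null space has dimension 3 − 2 = 1.

1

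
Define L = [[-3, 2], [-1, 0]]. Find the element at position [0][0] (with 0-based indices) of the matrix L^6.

127

Characteristic polynomial: r^2 + 3r + 2 = (r + 1)(r + 2), so the eigenvalues are -2, -1.
r=-1: eigenvector (-1, -1).
r=-2: eigenvector (2, 1).
P = [[-1, 2], [-1, 1]], D = diag(-1, -2), P⁻¹ = [[1, -2], [1, -1]].
L⁶ = P·diag(1, 64)·P⁻¹ = [[127, -126], [63, -62]].
The requested entry is 127.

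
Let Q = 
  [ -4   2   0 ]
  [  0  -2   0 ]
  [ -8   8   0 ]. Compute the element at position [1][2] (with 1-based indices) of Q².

-12

Characteristic polynomial: t^3 + 6t^2 + 8t = t(t + 2)(t + 4), so the eigenvalues are -4, -2, 0.
t=-2: eigenvector (1, 1, 0).
t=-4: eigenvector (1, 0, 2).
t=0: eigenvector (0, 0, 1).
P = [[1, 1, 0], [1, 0, 0], [0, 2, 1]], D = diag(-2, -4, 0), P⁻¹ = [[0, 1, 0], [1, -1, 0], [-2, 2, 1]].
Q² = P·diag(4, 16, 0)·P⁻¹ = [[16, -12, 0], [0, 4, 0], [32, -32, 0]].
The requested entry is -12.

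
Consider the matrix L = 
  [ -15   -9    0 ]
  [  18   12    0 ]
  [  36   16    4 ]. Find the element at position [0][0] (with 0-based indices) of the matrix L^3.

-459

Characteristic polynomial: t^3 - t^2 - 30t + 72 = (t - 4)(t - 3)(t + 6), so the eigenvalues are -6, 3, 4.
t=3: eigenvector (-1, 2, 4).
t=-6: eigenvector (-1, 1, 2).
t=4: eigenvector (0, 0, 1).
P = [[-1, -1, 0], [2, 1, 0], [4, 2, 1]], D = diag(3, -6, 4), P⁻¹ = [[1, 1, 0], [-2, -1, 0], [0, -2, 1]].
L³ = P·diag(27, -216, 64)·P⁻¹ = [[-459, -243, 0], [486, 270, 0], [972, 412, 64]].
The requested entry is -459.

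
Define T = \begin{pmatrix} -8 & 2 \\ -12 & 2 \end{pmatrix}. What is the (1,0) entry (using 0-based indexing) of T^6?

Characteristic polynomial: λ^2 + 6λ + 8 = (λ + 2)(λ + 4), so the eigenvalues are -4, -2.
λ=-2: eigenvector (1, 3).
λ=-4: eigenvector (-1, -2).
P = [[1, -1], [3, -2]], D = diag(-2, -4), P⁻¹ = [[-2, 1], [-3, 1]].
T⁶ = P·diag(64, 4096)·P⁻¹ = [[12160, -4032], [24192, -8000]].
The requested entry is 24192.

24192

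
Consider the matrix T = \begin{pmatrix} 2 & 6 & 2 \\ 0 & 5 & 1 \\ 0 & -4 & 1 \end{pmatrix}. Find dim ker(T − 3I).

1

T − 3I = [[-1, 6, 2], [0, 2, 1], [0, -4, -2]].
This matrix has rank 2, so its null space has dimension 3 − 2 = 1.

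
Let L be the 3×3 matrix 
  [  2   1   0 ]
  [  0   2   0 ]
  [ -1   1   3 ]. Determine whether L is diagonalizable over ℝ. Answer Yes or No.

No

Characteristic polynomial: p(λ) = λ^3 - 7λ^2 + 16λ - 12 = (λ - 3)(λ - 2)^2.
λ = 2 has algebraic multiplicity 2; rank(L − 2I) = 2, so geometric multiplicity = 1.
Geometric multiplicity < algebraic multiplicity, so L is not diagonalizable.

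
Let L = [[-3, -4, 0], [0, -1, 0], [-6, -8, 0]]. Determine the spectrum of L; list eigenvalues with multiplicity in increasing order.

-3, -1, 0

Characteristic polynomial: p(r) = r^3 + 4r^2 + 3r = r(r + 1)(r + 3).
Roots (with multiplicity): -3, -1, 0.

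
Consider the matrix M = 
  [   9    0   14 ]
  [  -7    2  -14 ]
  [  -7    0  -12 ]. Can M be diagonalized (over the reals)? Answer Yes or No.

Characteristic polynomial: p(μ) = μ^3 + μ^2 - 16μ + 20 = (μ - 2)^2(μ + 5).
μ = 2 has algebraic multiplicity 2; rank(M − 2I) = 1, so geometric multiplicity = 2.
Every eigenvalue has geometric = algebraic multiplicity, so M is diagonalizable.

Yes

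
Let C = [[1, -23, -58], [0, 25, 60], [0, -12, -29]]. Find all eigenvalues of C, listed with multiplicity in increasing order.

Characteristic polynomial: p(λ) = λ^3 + 3λ^2 - 9λ + 5 = (λ - 1)^2(λ + 5).
Roots (with multiplicity): -5, 1, 1.

-5, 1, 1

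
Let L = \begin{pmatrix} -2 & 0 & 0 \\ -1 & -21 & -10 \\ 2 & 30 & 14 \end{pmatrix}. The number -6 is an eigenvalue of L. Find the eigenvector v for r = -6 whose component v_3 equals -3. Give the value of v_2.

L + 6I = [[4, 0, 0], [-1, -15, -10], [2, 30, 20]].
Solving (L + 6I)v = 0 gives the eigenspace spanned by (0, 2, -3).
With v_3 = -3, v = (0, 2, -3), so v_2 = 2.

2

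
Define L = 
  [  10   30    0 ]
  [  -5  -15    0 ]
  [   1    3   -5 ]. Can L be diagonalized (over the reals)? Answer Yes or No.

Characteristic polynomial: p(μ) = μ^3 + 10μ^2 + 25μ = μ(μ + 5)^2.
μ = -5 has algebraic multiplicity 2; rank(L + 5I) = 2, so geometric multiplicity = 1.
Geometric multiplicity < algebraic multiplicity, so L is not diagonalizable.

No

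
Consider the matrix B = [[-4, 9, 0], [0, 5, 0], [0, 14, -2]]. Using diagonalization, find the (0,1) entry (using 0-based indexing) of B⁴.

369

Characteristic polynomial: μ^3 + μ^2 - 22μ - 40 = (μ - 5)(μ + 2)(μ + 4), so the eigenvalues are -4, -2, 5.
μ=-4: eigenvector (1, 0, 0).
μ=5: eigenvector (1, 1, 2).
μ=-2: eigenvector (0, 0, 1).
P = [[1, 1, 0], [0, 1, 0], [0, 2, 1]], D = diag(-4, 5, -2), P⁻¹ = [[1, -1, 0], [0, 1, 0], [0, -2, 1]].
B⁴ = P·diag(256, 625, 16)·P⁻¹ = [[256, 369, 0], [0, 625, 0], [0, 1218, 16]].
The requested entry is 369.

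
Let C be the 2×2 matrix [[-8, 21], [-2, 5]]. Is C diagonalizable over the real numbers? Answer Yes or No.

Yes

Characteristic polynomial: p(s) = s^2 + 3s + 2 = (s + 1)(s + 2).
All 2 eigenvalues are distinct, so C is diagonalizable.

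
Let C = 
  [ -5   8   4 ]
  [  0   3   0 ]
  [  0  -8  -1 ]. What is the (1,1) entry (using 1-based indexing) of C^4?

625

Characteristic polynomial: t^3 + 3t^2 - 13t - 15 = (t - 3)(t + 1)(t + 5), so the eigenvalues are -5, -1, 3.
t=3: eigenvector (0, 1, -2).
t=-5: eigenvector (1, 0, 0).
t=-1: eigenvector (1, 0, 1).
P = [[0, 1, 1], [1, 0, 0], [-2, 0, 1]], D = diag(3, -5, -1), P⁻¹ = [[0, 1, 0], [1, -2, -1], [0, 2, 1]].
C⁴ = P·diag(81, 625, 1)·P⁻¹ = [[625, -1248, -624], [0, 81, 0], [0, -160, 1]].
The requested entry is 625.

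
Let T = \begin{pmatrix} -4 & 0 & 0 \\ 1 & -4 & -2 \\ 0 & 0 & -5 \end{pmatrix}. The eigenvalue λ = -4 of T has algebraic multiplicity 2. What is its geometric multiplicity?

1

T + 4I = [[0, 0, 0], [1, 0, -2], [0, 0, -1]].
This matrix has rank 2, so its null space has dimension 3 − 2 = 1.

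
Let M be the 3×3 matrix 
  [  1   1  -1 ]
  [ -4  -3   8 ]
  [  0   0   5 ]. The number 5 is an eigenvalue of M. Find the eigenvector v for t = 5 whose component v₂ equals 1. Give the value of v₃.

1

M − 5I = [[-4, 1, -1], [-4, -8, 8], [0, 0, 0]].
Solving (M − 5I)v = 0 gives the eigenspace spanned by (0, 1, 1).
With v₂ = 1, v = (0, 1, 1), so v₃ = 1.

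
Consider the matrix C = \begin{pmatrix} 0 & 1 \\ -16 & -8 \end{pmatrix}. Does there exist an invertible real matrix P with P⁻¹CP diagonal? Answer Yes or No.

Characteristic polynomial: p(r) = r^2 + 8r + 16 = (r + 4)^2.
r = -4 has algebraic multiplicity 2; rank(C + 4I) = 1, so geometric multiplicity = 1.
Geometric multiplicity < algebraic multiplicity, so C is not diagonalizable.

No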